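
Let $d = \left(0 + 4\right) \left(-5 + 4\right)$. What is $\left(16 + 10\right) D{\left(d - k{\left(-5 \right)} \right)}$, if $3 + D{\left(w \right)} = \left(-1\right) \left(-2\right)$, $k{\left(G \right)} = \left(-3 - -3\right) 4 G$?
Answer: $-26$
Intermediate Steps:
$d = -4$ ($d = 4 \left(-1\right) = -4$)
$k{\left(G \right)} = 0$ ($k{\left(G \right)} = \left(-3 + 3\right) 4 G = 0 \cdot 4 G = 0 G = 0$)
$D{\left(w \right)} = -1$ ($D{\left(w \right)} = -3 - -2 = -3 + 2 = -1$)
$\left(16 + 10\right) D{\left(d - k{\left(-5 \right)} \right)} = \left(16 + 10\right) \left(-1\right) = 26 \left(-1\right) = -26$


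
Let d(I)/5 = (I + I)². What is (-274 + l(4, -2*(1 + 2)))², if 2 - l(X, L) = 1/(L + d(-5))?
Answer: 18055028161/244036 ≈ 73985.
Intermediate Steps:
d(I) = 20*I² (d(I) = 5*(I + I)² = 5*(2*I)² = 5*(4*I²) = 20*I²)
l(X, L) = 2 - 1/(500 + L) (l(X, L) = 2 - 1/(L + 20*(-5)²) = 2 - 1/(L + 20*25) = 2 - 1/(L + 500) = 2 - 1/(500 + L))
(-274 + l(4, -2*(1 + 2)))² = (-274 + (999 + 2*(-2*(1 + 2)))/(500 - 2*(1 + 2)))² = (-274 + (999 + 2*(-2*3))/(500 - 2*3))² = (-274 + (999 + 2*(-6))/(500 - 6))² = (-274 + (999 - 12)/494)² = (-274 + (1/494)*987)² = (-274 + 987/494)² = (-134369/494)² = 18055028161/244036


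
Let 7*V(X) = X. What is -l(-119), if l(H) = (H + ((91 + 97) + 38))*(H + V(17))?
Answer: 87312/7 ≈ 12473.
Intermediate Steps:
V(X) = X/7
l(H) = (226 + H)*(17/7 + H) (l(H) = (H + ((91 + 97) + 38))*(H + (1/7)*17) = (H + (188 + 38))*(H + 17/7) = (H + 226)*(17/7 + H) = (226 + H)*(17/7 + H))
-l(-119) = -(3842/7 + (-119)**2 + (1599/7)*(-119)) = -(3842/7 + 14161 - 27183) = -1*(-87312/7) = 87312/7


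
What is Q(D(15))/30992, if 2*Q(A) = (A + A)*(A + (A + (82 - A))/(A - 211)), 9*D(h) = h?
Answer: 6005/87583392 ≈ 6.8563e-5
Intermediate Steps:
D(h) = h/9
Q(A) = A*(A + 82/(-211 + A)) (Q(A) = ((A + A)*(A + (A + (82 - A))/(A - 211)))/2 = ((2*A)*(A + 82/(-211 + A)))/2 = (2*A*(A + 82/(-211 + A)))/2 = A*(A + 82/(-211 + A)))
Q(D(15))/30992 = (((⅑)*15)*(82 + ((⅑)*15)² - 211*15/9)/(-211 + (⅑)*15))/30992 = (5*(82 + (5/3)² - 211*5/3)/(3*(-211 + 5/3)))*(1/30992) = (5*(82 + 25/9 - 1055/3)/(3*(-628/3)))*(1/30992) = ((5/3)*(-3/628)*(-2402/9))*(1/30992) = (6005/2826)*(1/30992) = 6005/87583392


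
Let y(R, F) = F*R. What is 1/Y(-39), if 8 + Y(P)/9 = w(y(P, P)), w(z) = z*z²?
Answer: 1/31668693777 ≈ 3.1577e-11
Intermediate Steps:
w(z) = z³
Y(P) = -72 + 9*P⁶ (Y(P) = -72 + 9*(P*P)³ = -72 + 9*(P²)³ = -72 + 9*P⁶)
1/Y(-39) = 1/(-72 + 9*(-39)⁶) = 1/(-72 + 9*3518743761) = 1/(-72 + 31668693849) = 1/31668693777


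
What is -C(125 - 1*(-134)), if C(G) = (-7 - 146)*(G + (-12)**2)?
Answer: 61659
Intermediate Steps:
C(G) = -22032 - 153*G (C(G) = -153*(G + 144) = -153*(144 + G) = -22032 - 153*G)
-C(125 - 1*(-134)) = -(-22032 - 153*(125 - 1*(-134))) = -(-22032 - 153*(125 + 134)) = -(-22032 - 153*259) = -(-22032 - 39627) = -1*(-61659) = 61659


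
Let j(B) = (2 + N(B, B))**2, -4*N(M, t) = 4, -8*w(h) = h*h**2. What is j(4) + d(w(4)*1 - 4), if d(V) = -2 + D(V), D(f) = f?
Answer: -13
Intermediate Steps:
w(h) = -h**3/8 (w(h) = -h*h**2/8 = -h**3/8)
N(M, t) = -1 (N(M, t) = -1/4*4 = -1)
d(V) = -2 + V
j(B) = 1 (j(B) = (2 - 1)**2 = 1**2 = 1)
j(4) + d(w(4)*1 - 4) = 1 + (-2 + (-1/8*4**3*1 - 4)) = 1 + (-2 + (-1/8*64*1 - 4)) = 1 + (-2 + (-8*1 - 4)) = 1 + (-2 + (-8 - 4)) = 1 + (-2 - 12) = 1 - 14 = -13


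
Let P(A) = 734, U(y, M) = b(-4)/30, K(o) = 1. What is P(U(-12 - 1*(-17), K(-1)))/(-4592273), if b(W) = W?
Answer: -734/4592273 ≈ -0.00015983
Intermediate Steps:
U(y, M) = -2/15 (U(y, M) = -4/30 = -4*1/30 = -2/15)
P(U(-12 - 1*(-17), K(-1)))/(-4592273) = 734/(-4592273) = 734*(-1/4592273) = -734/4592273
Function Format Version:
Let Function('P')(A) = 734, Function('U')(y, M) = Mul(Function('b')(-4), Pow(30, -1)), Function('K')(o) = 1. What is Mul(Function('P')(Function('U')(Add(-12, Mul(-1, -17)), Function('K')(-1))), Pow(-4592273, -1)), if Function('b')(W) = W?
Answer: Rational(-734, 4592273) ≈ -0.00015983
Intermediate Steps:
Function('U')(y, M) = Rational(-2, 15) (Function('U')(y, M) = Mul(-4, Pow(30, -1)) = Mul(-4, Rational(1, 30)) = Rational(-2, 15))
Mul(Function('P')(Function('U')(Add(-12, Mul(-1, -17)), Function('K')(-1))), Pow(-4592273, -1)) = Mul(734, Pow(-4592273, -1)) = Mul(734, Rational(-1, 4592273)) = Rational(-734, 4592273)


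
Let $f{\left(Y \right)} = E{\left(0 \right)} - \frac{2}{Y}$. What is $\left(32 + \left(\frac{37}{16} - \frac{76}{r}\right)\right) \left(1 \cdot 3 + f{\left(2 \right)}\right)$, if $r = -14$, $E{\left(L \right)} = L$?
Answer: $\frac{4451}{56} \approx 79.482$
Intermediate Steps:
$f{\left(Y \right)} = - \frac{2}{Y}$ ($f{\left(Y \right)} = 0 - \frac{2}{Y} = - \frac{2}{Y}$)
$\left(32 + \left(\frac{37}{16} - \frac{76}{r}\right)\right) \left(1 \cdot 3 + f{\left(2 \right)}\right) = \left(32 + \left(\frac{37}{16} - \frac{76}{-14}\right)\right) \left(1 \cdot 3 - \frac{2}{2}\right) = \left(32 + \left(37 \cdot \frac{1}{16} - - \frac{38}{7}\right)\right) \left(3 - 1\right) = \left(32 + \left(\frac{37}{16} + \frac{38}{7}\right)\right) \left(3 - 1\right) = \left(32 + \frac{867}{112}\right) 2 = \frac{4451}{112} \cdot 2 = \frac{4451}{56}$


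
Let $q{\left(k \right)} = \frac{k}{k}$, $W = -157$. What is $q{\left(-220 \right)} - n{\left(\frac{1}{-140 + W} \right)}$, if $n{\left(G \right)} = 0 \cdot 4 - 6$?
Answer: $7$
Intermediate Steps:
$n{\left(G \right)} = -6$ ($n{\left(G \right)} = 0 - 6 = -6$)
$q{\left(k \right)} = 1$
$q{\left(-220 \right)} - n{\left(\frac{1}{-140 + W} \right)} = 1 - -6 = 1 + 6 = 7$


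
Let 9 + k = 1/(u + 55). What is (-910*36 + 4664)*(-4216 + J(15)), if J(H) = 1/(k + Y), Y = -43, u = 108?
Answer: 1003891517248/8475 ≈ 1.1845e+8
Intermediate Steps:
k = -1466/163 (k = -9 + 1/(108 + 55) = -9 + 1/163 = -1466/163 ≈ -8.9939)
J(H) = -163/8475 (J(H) = 1/(-1466/163 - 43) = 1/(-8475/163) = -163/8475)
(-910*36 + 4664)*(-4216 + J(15)) = (-910*36 + 4664)*(-4216 - 163/8475) = (-32760 + 4664)*(-35730763/8475) = -28096*(-35730763/8475) = 1003891517248/8475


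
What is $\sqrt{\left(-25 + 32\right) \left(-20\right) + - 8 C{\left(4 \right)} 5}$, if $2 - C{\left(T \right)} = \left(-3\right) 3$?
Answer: $2 i \sqrt{145} \approx 24.083 i$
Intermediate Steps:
$C{\left(T \right)} = 11$ ($C{\left(T \right)} = 2 - \left(-3\right) 3 = 2 - -9 = 2 + 9 = 11$)
$\sqrt{\left(-25 + 32\right) \left(-20\right) + - 8 C{\left(4 \right)} 5} = \sqrt{\left(-25 + 32\right) \left(-20\right) + \left(-8\right) 11 \cdot 5} = \sqrt{7 \left(-20\right) - 440} = \sqrt{-140 - 440} = \sqrt{-580} = 2 i \sqrt{145}$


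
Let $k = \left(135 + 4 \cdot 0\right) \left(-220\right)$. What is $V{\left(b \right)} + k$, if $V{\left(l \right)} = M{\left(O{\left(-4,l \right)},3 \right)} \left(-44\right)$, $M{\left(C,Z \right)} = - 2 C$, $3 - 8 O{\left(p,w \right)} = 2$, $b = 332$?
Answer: $-29689$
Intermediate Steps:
$O{\left(p,w \right)} = \frac{1}{8}$ ($O{\left(p,w \right)} = \frac{3}{8} - \frac{1}{4} = \frac{1}{8}$)
$V{\left(l \right)} = 11$ ($V{\left(l \right)} = \left(-2\right) \frac{1}{8} \left(-44\right) = \left(- \frac{1}{4}\right) \left(-44\right) = 11$)
$k = -29700$ ($k = \left(135 + 0\right) \left(-220\right) = 135 \left(-220\right) = -29700$)
$V{\left(b \right)} + k = 11 - 29700 = -29689$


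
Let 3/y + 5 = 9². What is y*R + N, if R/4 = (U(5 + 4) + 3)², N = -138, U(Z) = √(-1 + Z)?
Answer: -2571/19 + 36*√2/19 ≈ -132.64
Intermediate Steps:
y = 3/76 (y = 3/(-5 + 9²) = 3/(-5 + 81) = 3/76 ≈ 0.039474)
R = 4*(3 + 2*√2)² (R = 4*(√(-1 + (5 + 4)) + 3)² = 4*(√(-1 + 9) + 3)² = 4*(√8 + 3)² = 4*(2*√2 + 3)² = 4*(3 + 2*√2)² ≈ 135.88)
y*R + N = 3*(68 + 48*√2)/76 - 138 = (51/19 + 36*√2/19) - 138 = -2571/19 + 36*√2/19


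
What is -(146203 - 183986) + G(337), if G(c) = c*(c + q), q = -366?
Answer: 28010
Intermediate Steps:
G(c) = c*(-366 + c) (G(c) = c*(c - 366) = c*(-366 + c))
-(146203 - 183986) + G(337) = -(146203 - 183986) + 337*(-366 + 337) = -1*(-37783) + 337*(-29) = 37783 - 9773 = 28010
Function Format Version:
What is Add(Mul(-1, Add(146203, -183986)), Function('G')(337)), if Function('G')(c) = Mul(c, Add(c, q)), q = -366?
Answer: 28010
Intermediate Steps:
Function('G')(c) = Mul(c, Add(-366, c)) (Function('G')(c) = Mul(c, Add(c, -366)) = Mul(c, Add(-366, c)))
Add(Mul(-1, Add(146203, -183986)), Function('G')(337)) = Add(Mul(-1, Add(146203, -183986)), Mul(337, Add(-366, 337))) = Add(Mul(-1, -37783), Mul(337, -29)) = Add(37783, -9773) = 28010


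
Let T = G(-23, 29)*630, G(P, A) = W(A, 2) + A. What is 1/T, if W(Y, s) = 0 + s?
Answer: 1/19530 ≈ 5.1203e-5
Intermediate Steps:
W(Y, s) = s
G(P, A) = 2 + A
T = 19530 (T = (2 + 29)*630 = 31*630 = 19530)
1/T = 1/19530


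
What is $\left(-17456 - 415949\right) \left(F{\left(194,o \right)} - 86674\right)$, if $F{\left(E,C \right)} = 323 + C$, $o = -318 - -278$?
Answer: $37442291355$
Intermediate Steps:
$o = -40$ ($o = -318 + 278 = -40$)
$\left(-17456 - 415949\right) \left(F{\left(194,o \right)} - 86674\right) = \left(-17456 - 415949\right) \left(\left(323 - 40\right) - 86674\right) = - 433405 \left(283 - 86674\right) = \left(-433405\right) \left(-86391\right) = 37442291355$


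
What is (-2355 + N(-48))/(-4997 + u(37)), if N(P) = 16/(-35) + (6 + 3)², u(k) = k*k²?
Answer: -39803/798980 ≈ -0.049817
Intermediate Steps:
u(k) = k³
N(P) = 2819/35 (N(P) = 16*(-1/35) + 9² = -16/35 + 81 = 2819/35)
(-2355 + N(-48))/(-4997 + u(37)) = (-2355 + 2819/35)/(-4997 + 37³) = -79606/(35*(-4997 + 50653)) = -79606/35/45656 = -79606/35*1/45656 = -39803/798980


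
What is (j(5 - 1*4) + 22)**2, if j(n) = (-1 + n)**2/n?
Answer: 484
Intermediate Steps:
j(n) = (-1 + n)**2/n
(j(5 - 1*4) + 22)**2 = ((-1 + (5 - 1*4))**2/(5 - 1*4) + 22)**2 = ((-1 + (5 - 4))**2/(5 - 4) + 22)**2 = ((-1 + 1)**2/1 + 22)**2 = (1*0**2 + 22)**2 = (1*0 + 22)**2 = (0 + 22)**2 = 22**2 = 484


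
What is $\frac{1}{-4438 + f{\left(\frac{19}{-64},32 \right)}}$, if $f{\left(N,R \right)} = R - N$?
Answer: $- \frac{64}{281965} \approx -0.00022698$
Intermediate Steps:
$\frac{1}{-4438 + f{\left(\frac{19}{-64},32 \right)}} = \frac{1}{-4438 + \left(32 - \frac{19}{-64}\right)} = \frac{1}{-4438 + \left(32 - 19 \left(- \frac{1}{64}\right)\right)} = \frac{1}{-4438 + \left(32 - - \frac{19}{64}\right)} = \frac{1}{-4438 + \left(32 + \frac{19}{64}\right)} = \frac{1}{-4438 + \frac{2067}{64}} = \frac{1}{- \frac{281965}{64}} = - \frac{64}{281965}$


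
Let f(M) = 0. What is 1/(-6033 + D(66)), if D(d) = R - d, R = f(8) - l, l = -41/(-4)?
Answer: -4/24437 ≈ -0.00016369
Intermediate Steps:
l = 41/4 (l = -41*(-¼) = 41/4 ≈ 10.250)
R = -41/4 (R = 0 - 1*41/4 = 0 - 41/4 = -41/4 ≈ -10.250)
D(d) = -41/4 - d
1/(-6033 + D(66)) = 1/(-6033 + (-41/4 - 1*66)) = 1/(-6033 + (-41/4 - 66)) = 1/(-6033 - 305/4) = 1/(-24437/4) = -4/24437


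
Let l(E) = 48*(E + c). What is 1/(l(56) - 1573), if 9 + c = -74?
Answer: -1/2869 ≈ -0.00034855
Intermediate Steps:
c = -83 (c = -9 - 74 = -83)
l(E) = -3984 + 48*E (l(E) = 48*(E - 83) = 48*(-83 + E) = -3984 + 48*E)
1/(l(56) - 1573) = 1/((-3984 + 48*56) - 1573) = 1/((-3984 + 2688) - 1573) = 1/(-1296 - 1573) = 1/(-2869) = -1/2869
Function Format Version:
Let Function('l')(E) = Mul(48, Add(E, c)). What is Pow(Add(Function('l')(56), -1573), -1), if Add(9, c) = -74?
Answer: Rational(-1, 2869) ≈ -0.00034855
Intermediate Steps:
c = -83 (c = Add(-9, -74) = -83)
Function('l')(E) = Add(-3984, Mul(48, E)) (Function('l')(E) = Mul(48, Add(E, -83)) = Mul(48, Add(-83, E)) = Add(-3984, Mul(48, E)))
Pow(Add(Function('l')(56), -1573), -1) = Pow(Add(Add(-3984, Mul(48, 56)), -1573), -1) = Pow(Add(Add(-3984, 2688), -1573), -1) = Pow(Add(-1296, -1573), -1) = Pow(-2869, -1) = Rational(-1, 2869)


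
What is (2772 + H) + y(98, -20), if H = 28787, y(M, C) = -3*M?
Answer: 31265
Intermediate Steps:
(2772 + H) + y(98, -20) = (2772 + 28787) - 3*98 = 31559 - 294 = 31265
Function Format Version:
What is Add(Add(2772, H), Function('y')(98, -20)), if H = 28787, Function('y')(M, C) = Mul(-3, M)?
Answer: 31265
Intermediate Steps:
Add(Add(2772, H), Function('y')(98, -20)) = Add(Add(2772, 28787), Mul(-3, 98)) = Add(31559, -294) = 31265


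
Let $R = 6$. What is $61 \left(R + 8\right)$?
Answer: $854$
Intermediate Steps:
$61 \left(R + 8\right) = 61 \left(6 + 8\right) = 61 \cdot 14 = 854$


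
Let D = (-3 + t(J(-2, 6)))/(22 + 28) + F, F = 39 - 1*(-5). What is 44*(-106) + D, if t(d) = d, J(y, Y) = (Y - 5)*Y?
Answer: -230997/50 ≈ -4619.9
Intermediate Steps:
J(y, Y) = Y*(-5 + Y) (J(y, Y) = (-5 + Y)*Y = Y*(-5 + Y))
F = 44 (F = 39 + 5 = 44)
D = 2203/50 (D = (-3 + 6*(-5 + 6))/(22 + 28) + 44 = (-3 + 6*1)/50 + 44 = (-3 + 6)*(1/50) + 44 = 3*(1/50) + 44 = 3/50 + 44 = 2203/50 ≈ 44.060)
44*(-106) + D = 44*(-106) + 2203/50 = -4664 + 2203/50 = -230997/50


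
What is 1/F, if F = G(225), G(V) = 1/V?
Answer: 225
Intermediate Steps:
F = 1/225 ≈ 0.0044444
1/F = 1/(1/225) = 225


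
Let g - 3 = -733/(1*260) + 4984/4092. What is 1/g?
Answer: 265980/372041 ≈ 0.71492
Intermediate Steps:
g = 372041/265980 (g = 3 + (-733/(1*260) + 4984/4092) = 3 + (-733/260 + 4984*(1/4092)) = 3 + (-733*1/260 + 1246/1023) = 3 + (-733/260 + 1246/1023) = 3 - 425899/265980 = 372041/265980 ≈ 1.3988)
1/g = 1/(372041/265980) = 265980/372041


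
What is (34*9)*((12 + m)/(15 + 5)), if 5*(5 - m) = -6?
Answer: 13923/50 ≈ 278.46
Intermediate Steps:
m = 31/5 (m = 5 - ⅕*(-6) = 5 + 6/5 = 31/5 ≈ 6.2000)
(34*9)*((12 + m)/(15 + 5)) = (34*9)*((12 + 31/5)/(15 + 5)) = 306*((91/5)/20) = 306*((91/5)*(1/20)) = 306*(91/100) = 13923/50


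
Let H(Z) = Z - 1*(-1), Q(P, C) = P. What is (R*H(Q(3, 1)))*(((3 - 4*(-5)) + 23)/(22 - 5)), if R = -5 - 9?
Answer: -2576/17 ≈ -151.53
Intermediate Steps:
H(Z) = 1 + Z (H(Z) = Z + 1 = 1 + Z)
R = -14
(R*H(Q(3, 1)))*(((3 - 4*(-5)) + 23)/(22 - 5)) = (-14*(1 + 3))*(((3 - 4*(-5)) + 23)/(22 - 5)) = (-14*4)*(((3 + 20) + 23)/17) = -56*(23 + 23)/17 = -2576/17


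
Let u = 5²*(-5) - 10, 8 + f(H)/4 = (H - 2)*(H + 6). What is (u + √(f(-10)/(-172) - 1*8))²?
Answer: 783291/43 - 2160*I*√258/43 ≈ 18216.0 - 806.85*I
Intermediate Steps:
f(H) = -32 + 4*(-2 + H)*(6 + H) (f(H) = -32 + 4*((H - 2)*(H + 6)) = -32 + 4*((-2 + H)*(6 + H)) = -32 + 4*(-2 + H)*(6 + H))
u = -135 (u = 25*(-5) - 10 = -125 - 10 = -135)
(u + √(f(-10)/(-172) - 1*8))² = (-135 + √((-80 + 4*(-10)² + 16*(-10))/(-172) - 1*8))² = (-135 + √((-80 + 4*100 - 160)*(-1/172) - 8))² = (-135 + √((-80 + 400 - 160)*(-1/172) - 8))² = (-135 + √(160*(-1/172) - 8))² = (-135 + √(-40/43 - 8))² = (-135 + √(-384/43))² = (-135 + 8*I*√258/43)²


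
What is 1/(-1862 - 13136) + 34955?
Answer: 524255089/14998 ≈ 34955.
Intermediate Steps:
1/(-1862 - 13136) + 34955 = 1/(-14998) + 34955 = -1/14998 + 34955 = 524255089/14998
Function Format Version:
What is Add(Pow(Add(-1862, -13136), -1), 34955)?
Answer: Rational(524255089, 14998) ≈ 34955.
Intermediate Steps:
Add(Pow(Add(-1862, -13136), -1), 34955) = Add(Pow(-14998, -1), 34955) = Add(Rational(-1, 14998), 34955) = Rational(524255089, 14998)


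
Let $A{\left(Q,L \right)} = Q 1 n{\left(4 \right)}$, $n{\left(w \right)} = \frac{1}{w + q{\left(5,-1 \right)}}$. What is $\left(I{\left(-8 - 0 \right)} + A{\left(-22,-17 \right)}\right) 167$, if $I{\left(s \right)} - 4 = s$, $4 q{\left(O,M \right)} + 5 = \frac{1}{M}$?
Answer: $- \frac{10688}{5} \approx -2137.6$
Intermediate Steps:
$q{\left(O,M \right)} = - \frac{5}{4} + \frac{1}{4 M}$
$I{\left(s \right)} = 4 + s$
$n{\left(w \right)} = \frac{1}{- \frac{3}{2} + w}$ ($n{\left(w \right)} = \frac{1}{w + \frac{1 - -5}{4 \left(-1\right)}} = \frac{1}{w + \frac{1}{4} \left(-1\right) \left(1 + 5\right)} = \frac{1}{w + \frac{1}{4} \left(-1\right) 6} = \frac{1}{w - \frac{3}{2}} = \frac{1}{- \frac{3}{2} + w}$)
$A{\left(Q,L \right)} = \frac{2 Q}{5}$ ($A{\left(Q,L \right)} = Q 1 \frac{2}{-3 + 2 \cdot 4} = Q \frac{2}{-3 + 8} = Q \frac{2}{5} = \frac{2 Q}{5}$)
$\left(I{\left(-8 - 0 \right)} + A{\left(-22,-17 \right)}\right) 167 = \left(\left(4 - 8\right) + \frac{2}{5} \left(-22\right)\right) 167 = \left(\left(4 + \left(-8 + 0\right)\right) - \frac{44}{5}\right) 167 = \left(\left(4 - 8\right) - \frac{44}{5}\right) 167 = \left(-4 - \frac{44}{5}\right) 167 = \left(- \frac{64}{5}\right) 167 = - \frac{10688}{5}$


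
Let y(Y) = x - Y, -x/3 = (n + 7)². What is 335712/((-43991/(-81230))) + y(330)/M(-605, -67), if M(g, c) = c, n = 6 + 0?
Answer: 1827119166387/2947397 ≈ 6.1991e+5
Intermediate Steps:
n = 6
x = -507 (x = -3*(6 + 7)² = -3*13² = -3*169 = -507)
y(Y) = -507 - Y
335712/((-43991/(-81230))) + y(330)/M(-605, -67) = 335712/((-43991/(-81230))) + (-507 - 1*330)/(-67) = 335712/((-43991*(-1/81230))) + (-507 - 330)*(-1/67) = 335712/(43991/81230) - 837*(-1/67) = 335712*(81230/43991) + 837/67 = 27269885760/43991 + 837/67 = 1827119166387/2947397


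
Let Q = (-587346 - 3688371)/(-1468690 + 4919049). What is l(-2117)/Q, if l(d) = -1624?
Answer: 5603383016/4275717 ≈ 1310.5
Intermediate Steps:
Q = -4275717/3450359 ≈ -1.2392
l(-2117)/Q = -1624/(-4275717/3450359) = -1624*(-3450359/4275717) = 5603383016/4275717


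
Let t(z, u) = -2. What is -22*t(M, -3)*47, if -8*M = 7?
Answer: 2068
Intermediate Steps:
M = -7/8 (M = -⅛*7 = -7/8 ≈ -0.87500)
-22*t(M, -3)*47 = -22*(-2)*47 = 44*47 = 2068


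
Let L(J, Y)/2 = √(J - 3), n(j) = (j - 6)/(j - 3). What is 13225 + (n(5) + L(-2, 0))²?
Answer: 52821/4 - 2*I*√5 ≈ 13205.0 - 4.4721*I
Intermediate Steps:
n(j) = (-6 + j)/(-3 + j)
L(J, Y) = 2*√(-3 + J) (L(J, Y) = 2*√(J - 3) = 2*√(-3 + J))
13225 + (n(5) + L(-2, 0))² = 13225 + ((-6 + 5)/(-3 + 5) + 2*√(-3 - 2))² = 13225 + (-1/2 + 2*√(-5))² = 13225 + ((½)*(-1) + 2*(I*√5))² = 13225 + (-½ + 2*I*√5)²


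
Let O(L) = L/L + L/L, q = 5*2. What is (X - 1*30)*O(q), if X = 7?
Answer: -46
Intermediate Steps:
q = 10
O(L) = 2 (O(L) = 1 + 1 = 2)
(X - 1*30)*O(q) = (7 - 1*30)*2 = (7 - 30)*2 = -23*2 = -46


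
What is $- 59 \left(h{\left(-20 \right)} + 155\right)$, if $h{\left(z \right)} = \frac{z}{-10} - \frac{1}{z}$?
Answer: $- \frac{185319}{20} \approx -9266.0$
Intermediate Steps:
$h{\left(z \right)} = - \frac{1}{z} - \frac{z}{10}$ ($h{\left(z \right)} = z \left(- \frac{1}{10}\right) - \frac{1}{z} = - \frac{z}{10} - \frac{1}{z} = - \frac{1}{z} - \frac{z}{10}$)
$- 59 \left(h{\left(-20 \right)} + 155\right) = - 59 \left(\left(- \frac{1}{-20} - -2\right) + 155\right) = - 59 \left(\left(\left(-1\right) \left(- \frac{1}{20}\right) + 2\right) + 155\right) = - 59 \left(\left(\frac{1}{20} + 2\right) + 155\right) = - 59 \left(\frac{41}{20} + 155\right) = \left(-59\right) \frac{3141}{20} = - \frac{185319}{20}$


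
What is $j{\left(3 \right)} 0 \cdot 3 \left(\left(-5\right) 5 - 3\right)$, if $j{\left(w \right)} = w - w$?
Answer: $0$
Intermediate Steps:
$j{\left(w \right)} = 0$
$j{\left(3 \right)} 0 \cdot 3 \left(\left(-5\right) 5 - 3\right) = 0 \cdot 0 \cdot 3 \left(\left(-5\right) 5 - 3\right) = 0 \cdot 0 \left(-25 - 3\right) = 0 \cdot 0 \left(-28\right) = 0 \cdot 0 = 0$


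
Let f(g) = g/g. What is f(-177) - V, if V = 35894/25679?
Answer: -10215/25679 ≈ -0.39780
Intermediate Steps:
V = 35894/25679 (V = 35894*(1/25679) = 35894/25679 ≈ 1.3978)
f(g) = 1
f(-177) - V = 1 - 1*35894/25679 = 1 - 35894/25679 = -10215/25679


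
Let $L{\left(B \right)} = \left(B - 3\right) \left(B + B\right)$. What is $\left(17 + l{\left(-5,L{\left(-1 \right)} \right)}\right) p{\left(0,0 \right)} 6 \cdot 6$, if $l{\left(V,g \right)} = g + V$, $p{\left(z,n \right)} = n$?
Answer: $0$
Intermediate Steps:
$L{\left(B \right)} = 2 B \left(-3 + B\right)$ ($L{\left(B \right)} = \left(-3 + B\right) 2 B = 2 B \left(-3 + B\right)$)
$l{\left(V,g \right)} = V + g$
$\left(17 + l{\left(-5,L{\left(-1 \right)} \right)}\right) p{\left(0,0 \right)} 6 \cdot 6 = \left(17 - \left(5 + 2 \left(-3 - 1\right)\right)\right) 0 \cdot 6 \cdot 6 = \left(17 - \left(5 + 2 \left(-4\right)\right)\right) 0 \cdot 6 = \left(17 + \left(-5 + 8\right)\right) 0 = \left(17 + 3\right) 0 = 20 \cdot 0 = 0$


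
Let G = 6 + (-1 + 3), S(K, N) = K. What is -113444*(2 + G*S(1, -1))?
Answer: -1134440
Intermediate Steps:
G = 8 (G = 6 + 2 = 8)
-113444*(2 + G*S(1, -1)) = -113444*(2 + 8*1) = -113444*(2 + 8) = -113444*10 = -1134440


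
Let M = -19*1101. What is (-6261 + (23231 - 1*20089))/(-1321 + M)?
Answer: 3119/22240 ≈ 0.14024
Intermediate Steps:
M = -20919
(-6261 + (23231 - 1*20089))/(-1321 + M) = (-6261 + (23231 - 1*20089))/(-1321 - 20919) = (-6261 + (23231 - 20089))/(-22240) = (-6261 + 3142)*(-1/22240) = -3119*(-1/22240) = 3119/22240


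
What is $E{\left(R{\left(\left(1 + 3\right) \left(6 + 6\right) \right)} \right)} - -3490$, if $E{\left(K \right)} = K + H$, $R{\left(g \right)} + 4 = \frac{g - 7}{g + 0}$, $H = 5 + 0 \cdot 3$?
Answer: $\frac{167609}{48} \approx 3491.9$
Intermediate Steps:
$H = 5$ ($H = 5 + 0 = 5$)
$R{\left(g \right)} = -4 + \frac{-7 + g}{g}$ ($R{\left(g \right)} = -4 + \frac{g - 7}{g + 0} = -4 + \frac{-7 + g}{g}$)
$E{\left(K \right)} = 5 + K$ ($E{\left(K \right)} = K + 5 = 5 + K$)
$E{\left(R{\left(\left(1 + 3\right) \left(6 + 6\right) \right)} \right)} - -3490 = \left(5 - \left(3 + \frac{7}{\left(1 + 3\right) \left(6 + 6\right)}\right)\right) - -3490 = \left(5 - \left(3 + \frac{7}{4 \cdot 12}\right)\right) + 3490 = \left(5 - \left(3 + \frac{7}{48}\right)\right) + 3490 = \left(5 - \frac{151}{48}\right) + 3490 = \frac{89}{48} + 3490 = \frac{167609}{48}$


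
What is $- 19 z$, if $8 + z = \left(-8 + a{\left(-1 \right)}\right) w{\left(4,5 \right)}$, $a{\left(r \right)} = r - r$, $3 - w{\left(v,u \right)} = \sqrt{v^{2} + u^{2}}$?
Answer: $608 - 152 \sqrt{41} \approx -365.27$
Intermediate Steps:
$w{\left(v,u \right)} = 3 - \sqrt{u^{2} + v^{2}}$ ($w{\left(v,u \right)} = 3 - \sqrt{v^{2} + u^{2}} = 3 - \sqrt{u^{2} + v^{2}}$)
$a{\left(r \right)} = 0$
$z = -32 + 8 \sqrt{41}$ ($z = -8 + \left(-8 + 0\right) \left(3 - \sqrt{5^{2} + 4^{2}}\right) = -8 - 8 \left(3 - \sqrt{25 + 16}\right) = -8 - 8 \left(3 - \sqrt{41}\right) = -8 - \left(24 - 8 \sqrt{41}\right) = -32 + 8 \sqrt{41} \approx 19.225$)
$- 19 z = - 19 \left(-32 + 8 \sqrt{41}\right) = 608 - 152 \sqrt{41}$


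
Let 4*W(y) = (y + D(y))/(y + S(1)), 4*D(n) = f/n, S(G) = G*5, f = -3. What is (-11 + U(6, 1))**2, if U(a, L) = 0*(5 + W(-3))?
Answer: 121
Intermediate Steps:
S(G) = 5*G
D(n) = -3/(4*n) (D(n) = (-3/n)/4 = -3/(4*n))
W(y) = (y - 3/(4*y))/(4*(5 + y)) (W(y) = ((y - 3/(4*y))/(y + 5*1))/4 = ((y - 3/(4*y))/(y + 5))/4 = ((y - 3/(4*y))/(5 + y))/4 = (y - 3/(4*y))/(4*(5 + y)))
U(a, L) = 0 (U(a, L) = 0*(5 + (1/16)*(-3 + 4*(-3)**2)/(-3*(5 - 3))) = 0*(5 + (1/16)*(-1/3)*(-3 + 4*9)/2) = 0*(5 + (1/16)*(-1/3)*(1/2)*(-3 + 36)) = 0*(5 + (1/16)*(-1/3)*(1/2)*33) = 0*(5 - 11/32) = 0*(149/32) = 0)
(-11 + U(6, 1))**2 = (-11 + 0)**2 = (-11)**2 = 121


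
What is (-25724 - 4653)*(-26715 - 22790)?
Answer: 1503813385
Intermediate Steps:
(-25724 - 4653)*(-26715 - 22790) = -30377*(-49505) = 1503813385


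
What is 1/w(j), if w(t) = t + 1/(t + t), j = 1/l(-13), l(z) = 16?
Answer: 16/129 ≈ 0.12403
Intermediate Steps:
j = 1/16 ≈ 0.062500
w(t) = t + 1/(2*t)
1/w(j) = 1/(1/16 + 1/(2*(1/16))) = 1/(1/16 + (1/2)*16) = 1/(1/16 + 8) = 1/(129/16) = 16/129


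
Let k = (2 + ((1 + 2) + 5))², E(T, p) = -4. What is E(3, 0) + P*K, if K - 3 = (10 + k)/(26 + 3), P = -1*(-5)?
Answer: 869/29 ≈ 29.966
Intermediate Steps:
P = 5
k = 100 (k = (2 + (3 + 5))² = (2 + 8)² = 10² = 100)
K = 197/29 (K = 3 + (10 + 100)/(26 + 3) = 3 + 110/29 = 197/29 ≈ 6.7931)
E(3, 0) + P*K = -4 + 5*(197/29) = -4 + 985/29 = 869/29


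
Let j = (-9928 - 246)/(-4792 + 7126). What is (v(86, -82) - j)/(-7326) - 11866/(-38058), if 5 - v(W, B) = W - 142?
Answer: 746551840/2464959573 ≈ 0.30287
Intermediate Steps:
v(W, B) = 147 - W (v(W, B) = 5 - (W - 142) = 5 - (-142 + W) = 5 + (142 - W) = 147 - W)
j = -5087/1167 (j = -10174/2334 = -10174*1/2334 = -5087/1167 ≈ -4.3590)
(v(86, -82) - j)/(-7326) - 11866/(-38058) = ((147 - 1*86) - 1*(-5087/1167))/(-7326) - 11866/(-38058) = ((147 - 86) + 5087/1167)*(-1/7326) - 11866*(-1/38058) = (61 + 5087/1167)*(-1/7326) + 5933/19029 = (76274/1167)*(-1/7326) + 5933/19029 = -3467/388611 + 5933/19029 = 746551840/2464959573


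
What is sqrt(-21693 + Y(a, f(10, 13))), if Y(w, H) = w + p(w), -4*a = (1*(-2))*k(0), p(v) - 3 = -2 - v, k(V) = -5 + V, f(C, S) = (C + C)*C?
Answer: 2*I*sqrt(5423) ≈ 147.28*I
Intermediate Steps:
f(C, S) = 2*C**2 (f(C, S) = (2*C)*C = 2*C**2)
p(v) = 1 - v (p(v) = 3 + (-2 - v) = 1 - v)
a = -5/2 (a = -1*(-2)*(-5 + 0)/4 = -(-1)*(-5)/2 = -1/4*10 = -5/2 ≈ -2.5000)
Y(w, H) = 1 (Y(w, H) = w + (1 - w) = 1)
sqrt(-21693 + Y(a, f(10, 13))) = sqrt(-21693 + 1) = sqrt(-21692) = 2*I*sqrt(5423)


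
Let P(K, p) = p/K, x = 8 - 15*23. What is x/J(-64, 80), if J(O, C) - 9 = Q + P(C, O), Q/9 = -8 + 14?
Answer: -1685/311 ≈ -5.4180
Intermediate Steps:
x = -337 (x = 8 - 345 = -337)
Q = 54 (Q = 9*(-8 + 14) = 9*6 = 54)
J(O, C) = 63 + O/C (J(O, C) = 9 + (54 + O/C) = 63 + O/C)
x/J(-64, 80) = -337/(63 - 64/80) = -337/(63 - 64*1/80) = -337/(63 - 4/5) = -337/311/5 = -337*5/311 = -1685/311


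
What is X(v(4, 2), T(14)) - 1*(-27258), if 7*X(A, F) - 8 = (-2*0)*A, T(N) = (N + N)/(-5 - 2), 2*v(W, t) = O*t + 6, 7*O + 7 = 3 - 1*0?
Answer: 190814/7 ≈ 27259.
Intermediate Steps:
O = -4/7 (O = -1 + (3 - 1*0)/7 = -1 + (3 + 0)/7 = -1 + (⅐)*3 = -1 + 3/7 = -4/7 ≈ -0.57143)
v(W, t) = 3 - 2*t/7 (v(W, t) = (-4*t/7 + 6)/2 = (6 - 4*t/7)/2 = 3 - 2*t/7)
T(N) = -2*N/7 (T(N) = (2*N)/(-7) = (2*N)*(-⅐) = -2*N/7)
X(A, F) = 8/7 (X(A, F) = 8/7 + ((-2*0)*A)/7 = 8/7 + (0*A)/7 = 8/7 + (⅐)*0 = 8/7 + 0 = 8/7)
X(v(4, 2), T(14)) - 1*(-27258) = 8/7 - 1*(-27258) = 8/7 + 27258 = 190814/7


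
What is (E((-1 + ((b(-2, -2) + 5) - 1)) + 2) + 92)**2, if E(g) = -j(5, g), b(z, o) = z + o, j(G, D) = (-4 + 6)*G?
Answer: 6724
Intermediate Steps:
j(G, D) = 2*G
b(z, o) = o + z
E(g) = -10 (E(g) = -2*5 = -1*10 = -10)
(E((-1 + ((b(-2, -2) + 5) - 1)) + 2) + 92)**2 = (-10 + 92)**2 = 82**2 = 6724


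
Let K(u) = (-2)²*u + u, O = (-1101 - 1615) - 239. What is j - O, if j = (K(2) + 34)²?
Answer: 4891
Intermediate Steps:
O = -2955 (O = -2716 - 239 = -2955)
K(u) = 5*u (K(u) = 4*u + u = 5*u)
j = 1936 (j = (5*2 + 34)² = (10 + 34)² = 44² = 1936)
j - O = 1936 - 1*(-2955) = 1936 + 2955 = 4891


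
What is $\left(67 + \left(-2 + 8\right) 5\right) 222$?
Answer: $21534$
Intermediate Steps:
$\left(67 + \left(-2 + 8\right) 5\right) 222 = \left(67 + 6 \cdot 5\right) 222 = \left(67 + 30\right) 222 = 97 \cdot 222 = 21534$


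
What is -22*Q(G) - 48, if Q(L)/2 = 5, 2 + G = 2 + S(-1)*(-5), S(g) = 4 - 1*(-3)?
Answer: -268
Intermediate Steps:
S(g) = 7 (S(g) = 4 + 3 = 7)
G = -35 (G = -2 + (2 + 7*(-5)) = -2 + (2 - 35) = -2 - 33 = -35)
Q(L) = 10 (Q(L) = 2*5 = 10)
-22*Q(G) - 48 = -22*10 - 48 = -220 - 48 = -268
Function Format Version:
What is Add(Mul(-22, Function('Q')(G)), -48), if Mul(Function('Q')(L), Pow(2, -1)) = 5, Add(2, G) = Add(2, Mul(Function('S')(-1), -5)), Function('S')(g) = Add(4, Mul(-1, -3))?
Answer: -268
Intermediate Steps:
Function('S')(g) = 7 (Function('S')(g) = Add(4, 3) = 7)
G = -35 (G = Add(-2, Add(2, Mul(7, -5))) = Add(-2, Add(2, -35)) = Add(-2, -33) = -35)
Function('Q')(L) = 10 (Function('Q')(L) = Mul(2, 5) = 10)
Add(Mul(-22, Function('Q')(G)), -48) = Add(Mul(-22, 10), -48) = Add(-220, -48) = -268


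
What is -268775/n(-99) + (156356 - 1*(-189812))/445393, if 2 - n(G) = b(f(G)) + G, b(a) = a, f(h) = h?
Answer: -4785650799/3563144 ≈ -1343.1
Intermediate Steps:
n(G) = 2 - 2*G (n(G) = 2 - (G + G) = 2 - 2*G)
-268775/n(-99) + (156356 - 1*(-189812))/445393 = -268775/(2 - 2*(-99)) + (156356 - 1*(-189812))/445393 = -268775/(2 + 198) + (156356 + 189812)*(1/445393) = -268775/200 + 346168*(1/445393) = -268775*1/200 + 346168/445393 = -10751/8 + 346168/445393 = -4785650799/3563144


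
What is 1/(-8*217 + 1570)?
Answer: -1/166 ≈ -0.0060241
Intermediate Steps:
1/(-8*217 + 1570) = 1/(-1736 + 1570) = 1/(-166) = -1/166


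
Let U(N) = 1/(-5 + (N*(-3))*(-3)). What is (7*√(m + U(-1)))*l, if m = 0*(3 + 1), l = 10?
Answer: 5*I*√14 ≈ 18.708*I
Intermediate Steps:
U(N) = 1/(-5 + 9*N) (U(N) = 1/(-5 - 3*N*(-3)) = 1/(-5 + 9*N))
m = 0 (m = 0*4 = 0)
(7*√(m + U(-1)))*l = (7*√(0 + 1/(-5 + 9*(-1))))*10 = (7*√(0 + 1/(-5 - 9)))*10 = (7*√(0 + 1/(-14)))*10 = (7*√(0 - 1/14))*10 = (7*√(-1/14))*10 = (7*(I*√14/14))*10 = (I*√14/2)*10 = 5*I*√14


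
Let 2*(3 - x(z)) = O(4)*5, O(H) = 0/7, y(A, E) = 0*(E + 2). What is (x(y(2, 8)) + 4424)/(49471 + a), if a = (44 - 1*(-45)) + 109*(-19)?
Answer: 4427/47489 ≈ 0.093222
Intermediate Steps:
y(A, E) = 0 (y(A, E) = 0*(2 + E) = 0)
O(H) = 0 (O(H) = 0*(⅐) = 0)
a = -1982 (a = (44 + 45) - 2071 = 89 - 2071 = -1982)
x(z) = 3 (x(z) = 3 - 0*5 = 3 - ½*0 = 3 + 0 = 3)
(x(y(2, 8)) + 4424)/(49471 + a) = (3 + 4424)/(49471 - 1982) = 4427/47489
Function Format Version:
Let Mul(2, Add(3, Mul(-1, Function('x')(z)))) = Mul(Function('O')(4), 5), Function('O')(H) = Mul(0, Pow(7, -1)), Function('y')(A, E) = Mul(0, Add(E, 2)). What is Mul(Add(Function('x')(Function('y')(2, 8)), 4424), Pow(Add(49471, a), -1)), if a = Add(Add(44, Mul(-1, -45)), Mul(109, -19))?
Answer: Rational(4427, 47489) ≈ 0.093222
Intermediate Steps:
Function('y')(A, E) = 0 (Function('y')(A, E) = Mul(0, Add(2, E)) = 0)
Function('O')(H) = 0 (Function('O')(H) = Mul(0, Rational(1, 7)) = 0)
a = -1982 (a = Add(Add(44, 45), -2071) = Add(89, -2071) = -1982)
Function('x')(z) = 3 (Function('x')(z) = Add(3, Mul(Rational(-1, 2), Mul(0, 5))) = Add(3, Mul(Rational(-1, 2), 0)) = Add(3, 0) = 3)
Mul(Add(Function('x')(Function('y')(2, 8)), 4424), Pow(Add(49471, a), -1)) = Mul(Add(3, 4424), Pow(Add(49471, -1982), -1)) = Mul(4427, Pow(47489, -1)) = Mul(4427, Rational(1, 47489)) = Rational(4427, 47489)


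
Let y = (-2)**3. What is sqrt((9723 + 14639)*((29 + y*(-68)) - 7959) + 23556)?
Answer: 24*I*sqrt(312351) ≈ 13413.0*I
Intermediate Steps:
y = -8
sqrt((9723 + 14639)*((29 + y*(-68)) - 7959) + 23556) = sqrt((9723 + 14639)*((29 - 8*(-68)) - 7959) + 23556) = sqrt(24362*((29 + 544) - 7959) + 23556) = sqrt(24362*(573 - 7959) + 23556) = sqrt(24362*(-7386) + 23556) = sqrt(-179937732 + 23556) = sqrt(-179914176) = 24*I*sqrt(312351)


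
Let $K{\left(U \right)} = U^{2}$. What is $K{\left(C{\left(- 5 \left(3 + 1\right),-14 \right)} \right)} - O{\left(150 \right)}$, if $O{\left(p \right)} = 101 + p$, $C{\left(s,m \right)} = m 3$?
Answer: $1513$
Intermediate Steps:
$C{\left(s,m \right)} = 3 m$
$K{\left(C{\left(- 5 \left(3 + 1\right),-14 \right)} \right)} - O{\left(150 \right)} = \left(3 \left(-14\right)\right)^{2} - \left(101 + 150\right) = \left(-42\right)^{2} - 251 = 1764 - 251 = 1513$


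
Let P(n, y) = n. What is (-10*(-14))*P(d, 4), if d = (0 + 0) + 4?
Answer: 560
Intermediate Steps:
d = 4 (d = 0 + 4 = 4)
(-10*(-14))*P(d, 4) = -10*(-14)*4 = 140*4 = 560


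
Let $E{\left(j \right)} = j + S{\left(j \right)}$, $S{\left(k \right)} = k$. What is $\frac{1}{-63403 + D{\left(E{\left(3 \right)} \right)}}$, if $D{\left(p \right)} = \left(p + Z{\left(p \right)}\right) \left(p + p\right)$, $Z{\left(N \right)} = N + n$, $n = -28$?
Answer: $- \frac{1}{63595} \approx -1.5725 \cdot 10^{-5}$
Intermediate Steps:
$Z{\left(N \right)} = -28 + N$ ($Z{\left(N \right)} = N - 28 = -28 + N$)
$E{\left(j \right)} = 2 j$ ($E{\left(j \right)} = j + j = 2 j$)
$D{\left(p \right)} = 2 p \left(-28 + 2 p\right)$ ($D{\left(p \right)} = \left(p + \left(-28 + p\right)\right) \left(p + p\right) = \left(-28 + 2 p\right) 2 p = 2 p \left(-28 + 2 p\right)$)
$\frac{1}{-63403 + D{\left(E{\left(3 \right)} \right)}} = \frac{1}{-63403 + 4 \cdot 2 \cdot 3 \left(-14 + 2 \cdot 3\right)} = \frac{1}{-63403 + 4 \cdot 6 \left(-14 + 6\right)} = \frac{1}{-63403 + 4 \cdot 6 \left(-8\right)} = \frac{1}{-63403 - 192} = \frac{1}{-63595} = - \frac{1}{63595}$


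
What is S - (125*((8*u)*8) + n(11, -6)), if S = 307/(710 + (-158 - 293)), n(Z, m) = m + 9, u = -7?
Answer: 14503530/259 ≈ 55998.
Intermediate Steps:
n(Z, m) = 9 + m
S = 307/259 (S = 307/(710 - 451) = 307/259 ≈ 1.1853)
S - (125*((8*u)*8) + n(11, -6)) = 307/259 - (125*((8*(-7))*8) + (9 - 6)) = 307/259 - (125*(-56*8) + 3) = 307/259 - (125*(-448) + 3) = 307/259 - (-56000 + 3) = 307/259 - 1*(-55997) = 307/259 + 55997 = 14503530/259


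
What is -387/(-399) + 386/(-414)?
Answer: 1034/27531 ≈ 0.037558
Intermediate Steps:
-387/(-399) + 386/(-414) = -387*(-1/399) + 386*(-1/414) = 129/133 - 193/207 = 1034/27531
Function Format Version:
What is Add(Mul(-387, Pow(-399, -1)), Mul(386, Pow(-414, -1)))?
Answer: Rational(1034, 27531) ≈ 0.037558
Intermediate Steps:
Add(Mul(-387, Pow(-399, -1)), Mul(386, Pow(-414, -1))) = Add(Mul(-387, Rational(-1, 399)), Mul(386, Rational(-1, 414))) = Add(Rational(129, 133), Rational(-193, 207)) = Rational(1034, 27531)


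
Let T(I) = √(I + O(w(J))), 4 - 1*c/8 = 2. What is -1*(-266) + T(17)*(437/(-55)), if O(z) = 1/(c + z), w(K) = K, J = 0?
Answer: 266 - 437*√273/220 ≈ 233.18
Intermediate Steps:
c = 16 (c = 32 - 8*2 = 32 - 16 = 16)
O(z) = 1/(16 + z)
T(I) = √(1/16 + I) (T(I) = √(I + 1/(16 + 0)) = √(I + 1/16) = √(1/16 + I))
-1*(-266) + T(17)*(437/(-55)) = -1*(-266) + (√(1 + 16*17)/4)*(437/(-55)) = 266 + (√(1 + 272)/4)*(437*(-1/55)) = 266 + (√273/4)*(-437/55) = 266 - 437*√273/220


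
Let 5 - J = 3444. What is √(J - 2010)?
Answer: I*√5449 ≈ 73.817*I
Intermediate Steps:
J = -3439 (J = 5 - 1*3444 = 5 - 3444 = -3439)
√(J - 2010) = √(-3439 - 2010) = √(-5449) = I*√5449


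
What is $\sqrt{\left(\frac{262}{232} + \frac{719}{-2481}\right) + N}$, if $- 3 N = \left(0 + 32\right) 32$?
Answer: $\frac{i \sqrt{7050481161189}}{143898} \approx 18.452 i$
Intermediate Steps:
$N = - \frac{1024}{3}$ ($N = - \frac{\left(0 + 32\right) 32}{3} = - \frac{32 \cdot 32}{3} = \left(- \frac{1}{3}\right) 1024 = - \frac{1024}{3} \approx -341.33$)
$\sqrt{\left(\frac{262}{232} + \frac{719}{-2481}\right) + N} = \sqrt{\left(\frac{262}{232} + \frac{719}{-2481}\right) - \frac{1024}{3}} = \sqrt{\left(262 \cdot \frac{1}{232} + 719 \left(- \frac{1}{2481}\right)\right) - \frac{1024}{3}} = \sqrt{\left(\frac{131}{116} - \frac{719}{2481}\right) - \frac{1024}{3}} = \sqrt{\frac{241607}{287796} - \frac{1024}{3}} = \sqrt{- \frac{97992761}{287796}} = \frac{i \sqrt{7050481161189}}{143898}$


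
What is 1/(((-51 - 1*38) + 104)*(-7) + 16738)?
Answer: 1/16633 ≈ 6.0121e-5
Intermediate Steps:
1/(((-51 - 1*38) + 104)*(-7) + 16738) = 1/(((-51 - 38) + 104)*(-7) + 16738) = 1/((-89 + 104)*(-7) + 16738) = 1/(15*(-7) + 16738) = 1/(-105 + 16738) = 1/16633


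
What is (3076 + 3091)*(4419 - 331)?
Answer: 25210696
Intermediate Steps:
(3076 + 3091)*(4419 - 331) = 6167*4088 = 25210696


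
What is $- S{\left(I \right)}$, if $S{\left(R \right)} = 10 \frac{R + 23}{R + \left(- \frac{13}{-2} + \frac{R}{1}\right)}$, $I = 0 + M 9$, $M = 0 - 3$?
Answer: $- \frac{16}{19} \approx -0.8421$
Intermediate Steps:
$M = -3$
$I = -27$ ($I = 0 - 27 = -27$)
$S{\left(R \right)} = \frac{10 \left(23 + R\right)}{\frac{13}{2} + 2 R}$ ($S{\left(R \right)} = 10 \frac{23 + R}{R + \left(\left(-13\right) \left(- \frac{1}{2}\right) + R 1\right)} = 10 \frac{23 + R}{R + \left(\frac{13}{2} + R\right)} = 10 \frac{23 + R}{\frac{13}{2} + 2 R} = \frac{10 \left(23 + R\right)}{\frac{13}{2} + 2 R}$)
$- S{\left(I \right)} = - \frac{20 \left(23 - 27\right)}{13 + 4 \left(-27\right)} = - \frac{20 \left(-4\right)}{13 - 108} = - \frac{20 \left(-4\right)}{-95} = - \frac{20 \left(-1\right) \left(-4\right)}{95} = \left(-1\right) \frac{16}{19} = - \frac{16}{19}$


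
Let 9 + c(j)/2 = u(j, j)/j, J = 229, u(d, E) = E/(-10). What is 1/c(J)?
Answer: -5/91 ≈ -0.054945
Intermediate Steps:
u(d, E) = -E/10 (u(d, E) = E*(-1/10) = -E/10)
c(j) = -91/5 (c(j) = -18 + 2*((-j/10)/j) = -18 + 2*(-1/10) = -18 - 1/5 = -91/5)
1/c(J) = 1/(-91/5) = -5/91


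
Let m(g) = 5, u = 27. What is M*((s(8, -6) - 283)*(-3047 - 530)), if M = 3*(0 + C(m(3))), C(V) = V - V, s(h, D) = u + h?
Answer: 0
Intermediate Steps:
s(h, D) = 27 + h
C(V) = 0
M = 0 (M = 3*(0 + 0) = 3*0 = 0)
M*((s(8, -6) - 283)*(-3047 - 530)) = 0*(((27 + 8) - 283)*(-3047 - 530)) = 0*((35 - 283)*(-3577)) = 0*(-248*(-3577)) = 0*887096 = 0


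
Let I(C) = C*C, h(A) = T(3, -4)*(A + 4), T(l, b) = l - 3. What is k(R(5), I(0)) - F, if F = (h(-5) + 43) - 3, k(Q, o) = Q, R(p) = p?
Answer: -35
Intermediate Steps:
T(l, b) = -3 + l
h(A) = 0 (h(A) = (-3 + 3)*(A + 4) = 0*(4 + A) = 0)
I(C) = C²
F = 40 (F = (0 + 43) - 3 = 43 - 3 = 40)
k(R(5), I(0)) - F = 5 - 1*40 = 5 - 40 = -35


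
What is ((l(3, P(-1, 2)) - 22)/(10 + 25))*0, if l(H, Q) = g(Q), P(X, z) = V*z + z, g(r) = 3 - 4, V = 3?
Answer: 0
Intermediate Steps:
g(r) = -1
P(X, z) = 4*z (P(X, z) = 3*z + z = 4*z)
l(H, Q) = -1
((l(3, P(-1, 2)) - 22)/(10 + 25))*0 = ((-1 - 22)/(10 + 25))*0 = -23/35*0 = 0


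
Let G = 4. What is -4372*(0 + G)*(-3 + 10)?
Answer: -122416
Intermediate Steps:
-4372*(0 + G)*(-3 + 10) = -4372*(0 + 4)*(-3 + 10) = -17488*7 = -4372*28 = -122416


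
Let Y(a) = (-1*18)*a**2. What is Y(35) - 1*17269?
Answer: -39319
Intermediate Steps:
Y(a) = -18*a**2
Y(35) - 1*17269 = -18*35**2 - 1*17269 = -18*1225 - 17269 = -22050 - 17269 = -39319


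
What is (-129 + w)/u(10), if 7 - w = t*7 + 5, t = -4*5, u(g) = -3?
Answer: -13/3 ≈ -4.3333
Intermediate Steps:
t = -20
w = 142 (w = 7 - (-20*7 + 5) = 7 - (-140 + 5) = 7 - 1*(-135) = 7 + 135 = 142)
(-129 + w)/u(10) = (-129 + 142)/(-3) = 13*(-1/3) = -13/3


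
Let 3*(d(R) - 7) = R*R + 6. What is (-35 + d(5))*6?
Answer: -106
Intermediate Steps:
d(R) = 9 + R²/3 (d(R) = 7 + (R*R + 6)/3 = 7 + (R² + 6)/3 = 7 + (6 + R²)/3 = 7 + (2 + R²/3) = 9 + R²/3)
(-35 + d(5))*6 = (-35 + (9 + (⅓)*5²))*6 = (-35 + (9 + (⅓)*25))*6 = (-35 + (9 + 25/3))*6 = (-35 + 52/3)*6 = -53/3*6 = -106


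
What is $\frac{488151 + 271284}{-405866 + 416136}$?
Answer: $\frac{151887}{2054} \approx 73.947$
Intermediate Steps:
$\frac{488151 + 271284}{-405866 + 416136} = \frac{759435}{10270} = 759435 \cdot \frac{1}{10270} = \frac{151887}{2054}$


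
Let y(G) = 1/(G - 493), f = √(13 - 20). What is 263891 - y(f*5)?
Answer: 64184625077/243224 + 5*I*√7/243224 ≈ 2.6389e+5 + 5.4389e-5*I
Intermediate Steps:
f = I*√7 (f = √(-7) = I*√7 ≈ 2.6458*I)
y(G) = 1/(-493 + G)
263891 - y(f*5) = 263891 - 1/(-493 + (I*√7)*5) = 263891 - 1/(-493 + 5*I*√7)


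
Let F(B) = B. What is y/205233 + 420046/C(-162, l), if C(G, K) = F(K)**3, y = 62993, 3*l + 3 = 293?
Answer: 9517077331/12328639500 ≈ 0.77195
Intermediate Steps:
l = 290/3 (l = -1 + (1/3)*293 = -1 + 293/3 = 290/3 ≈ 96.667)
C(G, K) = K**3
y/205233 + 420046/C(-162, l) = 62993/205233 + 420046/((290/3)**3) = 62993*(1/205233) + 420046/(24389000/27) = 8999/29319 + 420046*(27/24389000) = 8999/29319 + 5670621/12194500 = 9517077331/12328639500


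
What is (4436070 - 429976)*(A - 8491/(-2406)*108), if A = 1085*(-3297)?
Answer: -5746030388748258/401 ≈ -1.4329e+13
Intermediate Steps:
A = -3577245
(4436070 - 429976)*(A - 8491/(-2406)*108) = (4436070 - 429976)*(-3577245 - 8491/(-2406)*108) = 4006094*(-3577245 - 8491*(-1/2406)*108) = 4006094*(-3577245 + (8491/2406)*108) = 4006094*(-3577245 + 152838/401) = 4006094*(-1434322407/401) = -5746030388748258/401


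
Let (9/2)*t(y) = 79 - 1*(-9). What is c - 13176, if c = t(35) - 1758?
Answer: -134230/9 ≈ -14914.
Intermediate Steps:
t(y) = 176/9 (t(y) = 2*(79 - 1*(-9))/9 = 2*(79 + 9)/9 = (2/9)*88 = 176/9)
c = -15646/9 (c = 176/9 - 1758 = -15646/9 ≈ -1738.4)
c - 13176 = -15646/9 - 13176 = -134230/9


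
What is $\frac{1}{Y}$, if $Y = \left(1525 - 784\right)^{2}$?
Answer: $\frac{1}{549081} \approx 1.8212 \cdot 10^{-6}$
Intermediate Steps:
$Y = 549081$ ($Y = 741^{2} = 549081$)
$\frac{1}{Y} = \frac{1}{549081}$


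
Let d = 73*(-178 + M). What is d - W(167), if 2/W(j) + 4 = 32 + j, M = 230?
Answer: 740218/195 ≈ 3796.0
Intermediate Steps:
d = 3796 (d = 73*(-178 + 230) = 73*52 = 3796)
W(j) = 2/(28 + j) (W(j) = 2/(-4 + (32 + j)) = 2/(28 + j))
d - W(167) = 3796 - 2/(28 + 167) = 3796 - 2/195 = 740218/195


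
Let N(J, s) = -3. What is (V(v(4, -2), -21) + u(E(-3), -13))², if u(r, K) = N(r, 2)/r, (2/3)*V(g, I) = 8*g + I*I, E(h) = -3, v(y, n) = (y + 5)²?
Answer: 10686361/4 ≈ 2.6716e+6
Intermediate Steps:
v(y, n) = (5 + y)²
V(g, I) = 12*g + 3*I²/2 (V(g, I) = 3*(8*g + I*I)/2 = 3*(8*g + I²)/2 = 3*(I² + 8*g)/2 = 12*g + 3*I²/2)
u(r, K) = -3/r
(V(v(4, -2), -21) + u(E(-3), -13))² = ((12*(5 + 4)² + (3/2)*(-21)²) - 3/(-3))² = ((12*9² + (3/2)*441) - 3*(-⅓))² = ((12*81 + 1323/2) + 1)² = ((972 + 1323/2) + 1)² = (3267/2 + 1)² = (3269/2)² = 10686361/4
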